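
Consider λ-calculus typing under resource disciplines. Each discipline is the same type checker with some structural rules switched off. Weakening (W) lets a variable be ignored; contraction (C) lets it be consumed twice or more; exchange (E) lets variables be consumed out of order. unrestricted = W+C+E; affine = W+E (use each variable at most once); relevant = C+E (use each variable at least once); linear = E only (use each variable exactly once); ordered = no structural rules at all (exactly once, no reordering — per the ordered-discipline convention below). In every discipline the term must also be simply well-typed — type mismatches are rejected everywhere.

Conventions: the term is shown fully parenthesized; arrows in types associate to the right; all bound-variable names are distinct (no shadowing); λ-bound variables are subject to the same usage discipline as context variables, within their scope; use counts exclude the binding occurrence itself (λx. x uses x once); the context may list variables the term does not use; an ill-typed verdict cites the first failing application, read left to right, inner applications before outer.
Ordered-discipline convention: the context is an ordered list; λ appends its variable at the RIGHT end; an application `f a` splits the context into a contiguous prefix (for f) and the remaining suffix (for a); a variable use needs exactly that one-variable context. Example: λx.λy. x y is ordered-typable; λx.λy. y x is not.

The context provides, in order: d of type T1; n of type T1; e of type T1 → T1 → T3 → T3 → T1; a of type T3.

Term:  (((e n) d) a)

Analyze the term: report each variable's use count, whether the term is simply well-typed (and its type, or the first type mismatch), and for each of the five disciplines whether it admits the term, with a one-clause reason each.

use counts: d: 1×, n: 1×, e: 1×, a: 1×
uses in reading order: e, n, d, a
typing: well-typed — term : T3 → T1
ordered: ✗ — needs exchange: uses follow e, n, d, a
linear: ✓ — each of d, n, e, a used exactly once
affine: ✓ — d, n, e, a: no repeats, contraction unneeded
relevant: ✓ — at least one use each (d, n, e, a)
unrestricted: ✓ — well-typed at T3 → T1; no restrictions here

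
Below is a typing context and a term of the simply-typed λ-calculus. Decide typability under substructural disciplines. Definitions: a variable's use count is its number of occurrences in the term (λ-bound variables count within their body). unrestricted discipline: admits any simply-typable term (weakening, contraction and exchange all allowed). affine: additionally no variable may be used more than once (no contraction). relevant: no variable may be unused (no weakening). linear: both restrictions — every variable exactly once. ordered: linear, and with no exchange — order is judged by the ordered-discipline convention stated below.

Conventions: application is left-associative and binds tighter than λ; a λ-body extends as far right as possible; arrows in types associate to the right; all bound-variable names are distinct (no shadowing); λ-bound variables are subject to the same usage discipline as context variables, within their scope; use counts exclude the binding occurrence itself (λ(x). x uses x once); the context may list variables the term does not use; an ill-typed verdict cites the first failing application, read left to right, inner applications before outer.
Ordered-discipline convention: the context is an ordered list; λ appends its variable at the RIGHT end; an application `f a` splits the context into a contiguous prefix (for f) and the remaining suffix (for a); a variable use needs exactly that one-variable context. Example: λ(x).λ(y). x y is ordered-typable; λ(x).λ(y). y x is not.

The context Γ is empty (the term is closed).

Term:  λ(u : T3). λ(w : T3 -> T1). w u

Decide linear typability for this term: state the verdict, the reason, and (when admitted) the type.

yes — single use per variable (u, w); term : T3 -> (T3 -> T1) -> T1
counts: u [bound]: 1; w [bound]: 1
use order (left to right): w, u
typing: well-typed — term : T3 -> (T3 -> T1) -> T1
per-discipline verdicts: ordered ✗; linear ✓; affine ✓; relevant ✓; unrestricted ✓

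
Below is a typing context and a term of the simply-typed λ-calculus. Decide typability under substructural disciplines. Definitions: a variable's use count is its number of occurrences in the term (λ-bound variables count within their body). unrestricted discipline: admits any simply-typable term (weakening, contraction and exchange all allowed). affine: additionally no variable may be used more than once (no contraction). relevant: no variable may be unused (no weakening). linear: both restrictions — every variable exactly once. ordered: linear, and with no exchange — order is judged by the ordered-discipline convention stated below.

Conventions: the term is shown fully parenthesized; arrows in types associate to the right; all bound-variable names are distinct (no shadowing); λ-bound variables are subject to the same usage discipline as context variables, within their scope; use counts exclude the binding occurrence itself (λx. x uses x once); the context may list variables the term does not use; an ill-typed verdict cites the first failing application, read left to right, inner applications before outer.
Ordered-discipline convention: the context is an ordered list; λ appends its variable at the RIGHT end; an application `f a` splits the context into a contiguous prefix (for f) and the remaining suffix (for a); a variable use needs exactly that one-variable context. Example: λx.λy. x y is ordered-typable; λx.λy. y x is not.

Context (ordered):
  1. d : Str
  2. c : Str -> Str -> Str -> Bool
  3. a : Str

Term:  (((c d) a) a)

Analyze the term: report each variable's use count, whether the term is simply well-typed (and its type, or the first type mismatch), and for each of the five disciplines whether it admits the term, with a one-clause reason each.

use counts: d: 1×, c: 1×, a: 2×
use order (left to right): c, d, a, a
typing: well-typed at Bool
ordered: ✗, a ×2 used more than once (contraction)
linear: ✗, a ×2 used more than once (contraction)
affine: ✗, a ×2 used more than once (contraction)
relevant: ✓, at least one use each (d, c, a)
unrestricted: ✓, typability at Bool is all that's needed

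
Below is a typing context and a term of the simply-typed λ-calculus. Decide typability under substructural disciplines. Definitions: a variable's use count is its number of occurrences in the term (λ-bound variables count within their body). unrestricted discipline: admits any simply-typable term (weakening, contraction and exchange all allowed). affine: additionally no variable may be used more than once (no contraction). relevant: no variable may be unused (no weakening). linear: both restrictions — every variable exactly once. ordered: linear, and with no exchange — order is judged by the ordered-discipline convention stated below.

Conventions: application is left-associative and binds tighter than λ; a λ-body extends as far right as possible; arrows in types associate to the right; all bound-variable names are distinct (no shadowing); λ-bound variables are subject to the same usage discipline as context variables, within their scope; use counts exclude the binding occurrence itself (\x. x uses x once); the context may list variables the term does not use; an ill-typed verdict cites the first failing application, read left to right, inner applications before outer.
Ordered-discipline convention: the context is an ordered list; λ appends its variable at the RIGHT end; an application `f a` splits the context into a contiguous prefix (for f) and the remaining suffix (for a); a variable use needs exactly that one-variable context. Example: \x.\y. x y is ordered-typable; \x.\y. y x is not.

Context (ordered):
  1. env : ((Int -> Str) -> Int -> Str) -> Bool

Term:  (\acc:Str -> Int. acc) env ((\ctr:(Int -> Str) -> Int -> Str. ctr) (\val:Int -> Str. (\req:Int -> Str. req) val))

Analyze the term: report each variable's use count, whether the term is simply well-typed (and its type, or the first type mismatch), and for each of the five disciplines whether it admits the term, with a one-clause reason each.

variable uses: env: 1×; acc (bound): 1×; ctr (bound): 1×; val (bound): 1×; req (bound): 1×
use order (left to right): acc, env, ctr, req, val
typing: ill-typed: argument of type ((Int -> Str) -> Int -> Str) -> Bool where Str -> Int is required
ordered: ✗ — not simply typable
linear: ✗ — fails simple typing
affine: ✗ — a type mismatch blocks all five
relevant: ✗ — the type mismatch rejects it
unrestricted: ✗ — not simply typable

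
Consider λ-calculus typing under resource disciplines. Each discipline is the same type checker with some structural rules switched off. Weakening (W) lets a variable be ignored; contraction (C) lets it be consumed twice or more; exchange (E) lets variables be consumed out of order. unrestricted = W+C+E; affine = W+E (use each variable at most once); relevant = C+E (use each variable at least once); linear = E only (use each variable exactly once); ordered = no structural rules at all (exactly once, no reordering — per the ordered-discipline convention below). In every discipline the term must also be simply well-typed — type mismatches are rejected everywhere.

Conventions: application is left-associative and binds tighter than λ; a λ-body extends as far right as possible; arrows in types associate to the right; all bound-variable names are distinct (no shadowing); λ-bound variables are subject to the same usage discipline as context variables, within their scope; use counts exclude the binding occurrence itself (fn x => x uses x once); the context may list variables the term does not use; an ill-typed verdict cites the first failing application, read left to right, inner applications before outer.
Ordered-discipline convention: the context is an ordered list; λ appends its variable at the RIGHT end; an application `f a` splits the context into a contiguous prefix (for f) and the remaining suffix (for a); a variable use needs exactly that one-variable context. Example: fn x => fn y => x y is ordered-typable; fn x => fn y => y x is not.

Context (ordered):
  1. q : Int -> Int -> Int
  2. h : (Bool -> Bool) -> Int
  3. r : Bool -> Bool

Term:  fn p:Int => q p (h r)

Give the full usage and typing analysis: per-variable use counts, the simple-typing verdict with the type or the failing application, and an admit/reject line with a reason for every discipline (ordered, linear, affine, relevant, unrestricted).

variable uses: q: 1×; h: 1×; r: 1×; p (λ-bound): 1×
order of uses: q, p, h, r
typing: ✓ — Int -> Int
ordered: ✗ — no ordered split (uses run q, p, h, r)
linear: ✓ — exactly-once usage across q, h, r, p
affine: ✓ — none of q, h, r, p used more than once
relevant: ✓ — none of q, h, r, p goes unused
unrestricted: ✓ — typability at Int -> Int is all that's needed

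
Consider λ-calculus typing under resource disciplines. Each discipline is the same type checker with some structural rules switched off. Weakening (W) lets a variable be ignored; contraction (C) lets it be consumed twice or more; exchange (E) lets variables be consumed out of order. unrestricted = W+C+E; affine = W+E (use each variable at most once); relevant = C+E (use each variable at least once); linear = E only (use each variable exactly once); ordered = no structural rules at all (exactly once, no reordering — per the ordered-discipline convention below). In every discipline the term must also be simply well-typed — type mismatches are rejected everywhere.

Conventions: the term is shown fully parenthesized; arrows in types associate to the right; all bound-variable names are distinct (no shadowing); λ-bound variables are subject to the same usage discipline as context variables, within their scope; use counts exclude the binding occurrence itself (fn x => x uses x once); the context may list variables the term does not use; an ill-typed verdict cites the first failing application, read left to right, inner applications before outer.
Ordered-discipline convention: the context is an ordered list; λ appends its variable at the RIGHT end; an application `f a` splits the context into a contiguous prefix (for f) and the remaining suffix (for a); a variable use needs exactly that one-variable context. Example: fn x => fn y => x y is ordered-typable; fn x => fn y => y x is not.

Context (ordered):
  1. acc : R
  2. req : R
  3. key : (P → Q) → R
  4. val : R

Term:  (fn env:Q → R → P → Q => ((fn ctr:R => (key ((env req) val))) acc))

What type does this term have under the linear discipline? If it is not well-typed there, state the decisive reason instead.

not well-typed under linear — the type mismatch rejects it
usage: acc: 1×; req: 1×; key: 1×; val: 1×; env (bound): 1×; ctr (bound): 0×
order of uses: key, env, req, val, acc
typing: ill-typed: an argument R mismatches the expected Q
all disciplines: ordered ✗; linear ✗; affine ✗; relevant ✗; unrestricted ✗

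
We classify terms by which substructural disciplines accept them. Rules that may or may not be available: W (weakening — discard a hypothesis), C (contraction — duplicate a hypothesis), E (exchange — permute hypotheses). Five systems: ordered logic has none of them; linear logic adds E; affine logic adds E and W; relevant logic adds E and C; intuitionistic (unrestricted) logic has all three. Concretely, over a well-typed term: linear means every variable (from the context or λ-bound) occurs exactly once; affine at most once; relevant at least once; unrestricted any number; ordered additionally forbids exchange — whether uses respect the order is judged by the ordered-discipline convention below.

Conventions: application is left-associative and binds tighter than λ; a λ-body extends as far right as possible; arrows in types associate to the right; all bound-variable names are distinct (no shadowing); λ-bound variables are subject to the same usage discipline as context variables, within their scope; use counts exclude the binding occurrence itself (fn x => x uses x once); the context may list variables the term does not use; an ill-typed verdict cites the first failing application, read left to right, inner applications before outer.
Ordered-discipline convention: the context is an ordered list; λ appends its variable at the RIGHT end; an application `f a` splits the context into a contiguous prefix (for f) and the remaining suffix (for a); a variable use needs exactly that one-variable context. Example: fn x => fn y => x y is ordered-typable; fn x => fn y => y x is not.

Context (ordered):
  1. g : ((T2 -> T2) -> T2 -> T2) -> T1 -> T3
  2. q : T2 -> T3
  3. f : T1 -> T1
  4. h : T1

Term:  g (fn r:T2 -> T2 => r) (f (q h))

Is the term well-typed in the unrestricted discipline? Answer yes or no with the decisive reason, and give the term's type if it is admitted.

no — the type mismatch rejects it
use counts: g: 1; q: 1; f: 1; h: 1; r (λ-bound): 1
uses in reading order: g, r, f, q, h
typing: ill-typed: an application expects T2 but receives T1
all disciplines: ordered ✗ · linear ✗ · affine ✗ · relevant ✗ · unrestricted ✗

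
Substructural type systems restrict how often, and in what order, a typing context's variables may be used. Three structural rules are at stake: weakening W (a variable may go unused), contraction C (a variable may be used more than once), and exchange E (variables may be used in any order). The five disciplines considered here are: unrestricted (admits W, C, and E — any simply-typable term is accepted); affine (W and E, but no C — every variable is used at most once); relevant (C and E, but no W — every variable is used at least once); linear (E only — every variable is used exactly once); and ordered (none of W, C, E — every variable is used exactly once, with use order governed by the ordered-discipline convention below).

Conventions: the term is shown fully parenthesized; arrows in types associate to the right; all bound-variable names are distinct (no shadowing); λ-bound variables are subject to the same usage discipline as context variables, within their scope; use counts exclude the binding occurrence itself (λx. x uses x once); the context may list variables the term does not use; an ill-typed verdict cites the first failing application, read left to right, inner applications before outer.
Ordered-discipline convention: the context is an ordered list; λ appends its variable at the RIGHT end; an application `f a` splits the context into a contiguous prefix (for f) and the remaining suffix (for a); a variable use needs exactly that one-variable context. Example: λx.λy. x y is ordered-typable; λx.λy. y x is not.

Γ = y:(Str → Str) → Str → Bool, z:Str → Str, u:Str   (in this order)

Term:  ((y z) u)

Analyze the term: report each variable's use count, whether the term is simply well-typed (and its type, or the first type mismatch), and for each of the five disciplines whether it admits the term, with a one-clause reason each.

variable uses: y ×1, z ×1, u ×1
use order (left to right): y, z, u
typing: well-typed at Bool
ordered: ✓ — one use each (y, z, u); ordered split holds
linear: ✓ — exactly-once usage across y, z, u
affine: ✓ — at most one use each (y, z, u)
relevant: ✓ — every one of y, z, u appears
unrestricted: ✓ — well-typed at Bool; no restrictions here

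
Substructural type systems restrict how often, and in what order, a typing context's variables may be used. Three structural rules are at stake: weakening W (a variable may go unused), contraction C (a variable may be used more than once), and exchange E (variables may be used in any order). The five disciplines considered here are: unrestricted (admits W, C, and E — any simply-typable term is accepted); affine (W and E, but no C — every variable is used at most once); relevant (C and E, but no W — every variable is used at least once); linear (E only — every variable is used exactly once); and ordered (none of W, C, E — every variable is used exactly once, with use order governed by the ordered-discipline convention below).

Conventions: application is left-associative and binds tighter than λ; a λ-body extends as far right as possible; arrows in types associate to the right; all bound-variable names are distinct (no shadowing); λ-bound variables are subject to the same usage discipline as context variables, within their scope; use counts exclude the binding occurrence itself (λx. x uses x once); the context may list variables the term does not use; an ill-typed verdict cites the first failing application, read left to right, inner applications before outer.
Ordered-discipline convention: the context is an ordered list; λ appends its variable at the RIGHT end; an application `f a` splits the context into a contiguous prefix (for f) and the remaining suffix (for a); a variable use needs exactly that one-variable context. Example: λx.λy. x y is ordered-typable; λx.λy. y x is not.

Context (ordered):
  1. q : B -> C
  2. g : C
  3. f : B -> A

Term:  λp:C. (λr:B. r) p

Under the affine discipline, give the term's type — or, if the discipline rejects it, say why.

not well-typed under affine — not simply typable
variable uses: q: 0×, g: 0×, f: 0×, p [bound]: 1×, r [bound]: 1×
uses in reading order: r, p
typing: ill-typed: a function awaiting B gets C
across the five disciplines: ordered ✗; linear ✗; affine ✗; relevant ✗; unrestricted ✗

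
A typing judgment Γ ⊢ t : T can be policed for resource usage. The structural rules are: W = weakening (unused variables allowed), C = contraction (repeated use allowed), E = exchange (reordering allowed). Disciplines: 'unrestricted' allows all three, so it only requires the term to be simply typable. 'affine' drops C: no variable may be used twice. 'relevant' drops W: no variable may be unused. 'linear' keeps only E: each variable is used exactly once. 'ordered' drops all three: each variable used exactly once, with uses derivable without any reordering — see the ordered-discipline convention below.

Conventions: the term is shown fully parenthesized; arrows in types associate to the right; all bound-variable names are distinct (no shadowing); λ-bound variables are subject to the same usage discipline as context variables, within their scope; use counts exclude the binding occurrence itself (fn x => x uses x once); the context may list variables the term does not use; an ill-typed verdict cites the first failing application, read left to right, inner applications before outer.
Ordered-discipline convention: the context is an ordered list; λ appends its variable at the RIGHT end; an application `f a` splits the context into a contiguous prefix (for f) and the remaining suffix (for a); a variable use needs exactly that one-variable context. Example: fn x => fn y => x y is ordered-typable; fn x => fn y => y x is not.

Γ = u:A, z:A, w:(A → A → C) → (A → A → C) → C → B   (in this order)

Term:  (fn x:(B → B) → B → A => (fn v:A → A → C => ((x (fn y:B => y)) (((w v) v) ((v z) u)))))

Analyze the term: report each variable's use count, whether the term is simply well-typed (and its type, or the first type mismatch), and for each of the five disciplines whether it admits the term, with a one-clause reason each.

usage: u ×1; z ×1; w ×1; x (λ-bound) ×1; v (λ-bound) ×3; y (λ-bound) ×1
left-to-right use order: x, y, w, v, v, v, z, u
typing: ✓ — ((B → B) → B → A) → (A → A → C) → A
ordered: ✗ — v ×3 used more than once (contraction)
linear: ✗ — v ×3 used more than once (contraction)
affine: ✗ — v ×3 used more than once (contraction)
relevant: ✓ — u, z, w, x, v, y: all used, weakening unneeded
unrestricted: ✓ — well-typed at ((B → B) → B → A) → (A → A → C) → A; no restrictions here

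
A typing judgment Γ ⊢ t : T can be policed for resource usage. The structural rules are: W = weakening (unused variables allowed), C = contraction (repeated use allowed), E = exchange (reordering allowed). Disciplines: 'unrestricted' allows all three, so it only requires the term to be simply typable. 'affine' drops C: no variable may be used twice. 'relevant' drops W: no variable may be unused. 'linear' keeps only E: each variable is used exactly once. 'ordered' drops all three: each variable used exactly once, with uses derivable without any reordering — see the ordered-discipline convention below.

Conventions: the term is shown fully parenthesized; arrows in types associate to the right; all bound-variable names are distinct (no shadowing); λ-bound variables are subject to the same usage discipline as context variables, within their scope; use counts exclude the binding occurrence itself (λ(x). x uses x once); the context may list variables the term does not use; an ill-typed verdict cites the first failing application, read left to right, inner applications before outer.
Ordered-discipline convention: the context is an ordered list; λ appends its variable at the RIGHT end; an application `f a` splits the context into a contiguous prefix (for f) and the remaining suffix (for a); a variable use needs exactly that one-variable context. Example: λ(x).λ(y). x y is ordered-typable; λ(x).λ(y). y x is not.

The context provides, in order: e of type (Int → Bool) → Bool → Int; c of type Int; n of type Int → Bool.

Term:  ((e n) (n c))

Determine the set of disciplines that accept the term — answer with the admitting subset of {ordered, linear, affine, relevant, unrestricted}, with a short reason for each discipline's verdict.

admitted in: relevant, unrestricted
use counts: e: 1, c: 1, n: 2
uses in reading order: e, n, n, c
typing: the term checks, with type Int
ordered: ✗, repeated use of n ×2
linear: ✗, repeated use of n ×2
affine: ✗, repeated use of n ×2
relevant: ✓, at least one use each (e, c, n)
unrestricted: ✓, type-checks (Int) and nothing is barred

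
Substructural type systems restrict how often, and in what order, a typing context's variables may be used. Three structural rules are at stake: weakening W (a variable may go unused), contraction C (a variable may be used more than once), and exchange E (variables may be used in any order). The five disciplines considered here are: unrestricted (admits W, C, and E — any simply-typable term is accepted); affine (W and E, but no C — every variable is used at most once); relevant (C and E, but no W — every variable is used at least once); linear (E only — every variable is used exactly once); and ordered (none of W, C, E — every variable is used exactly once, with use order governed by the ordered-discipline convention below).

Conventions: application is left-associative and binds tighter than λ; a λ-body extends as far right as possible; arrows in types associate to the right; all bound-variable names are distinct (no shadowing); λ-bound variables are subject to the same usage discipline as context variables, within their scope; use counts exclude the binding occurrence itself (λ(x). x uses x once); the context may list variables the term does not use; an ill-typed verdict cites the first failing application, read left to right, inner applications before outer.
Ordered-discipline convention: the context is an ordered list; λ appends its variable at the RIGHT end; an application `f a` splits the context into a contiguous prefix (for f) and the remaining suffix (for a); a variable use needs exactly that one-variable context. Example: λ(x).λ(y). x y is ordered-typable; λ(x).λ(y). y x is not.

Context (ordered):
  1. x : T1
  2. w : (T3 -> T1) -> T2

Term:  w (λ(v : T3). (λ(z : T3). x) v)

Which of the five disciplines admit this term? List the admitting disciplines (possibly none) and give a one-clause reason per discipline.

accepted by: affine, unrestricted
counts: x ×1; w ×1; v (λ-bound) ×1; z (λ-bound) ×0
use order (left to right): w, x, v
typing: the term checks, with type T2
ordered ✗ (needs weakening: z unused)
linear ✗ (needs weakening: z unused)
affine ✓ (none of x, w, v, z used more than once)
relevant ✗ (needs weakening: z unused)
unrestricted ✓ (type-checks (T2) and nothing is barred)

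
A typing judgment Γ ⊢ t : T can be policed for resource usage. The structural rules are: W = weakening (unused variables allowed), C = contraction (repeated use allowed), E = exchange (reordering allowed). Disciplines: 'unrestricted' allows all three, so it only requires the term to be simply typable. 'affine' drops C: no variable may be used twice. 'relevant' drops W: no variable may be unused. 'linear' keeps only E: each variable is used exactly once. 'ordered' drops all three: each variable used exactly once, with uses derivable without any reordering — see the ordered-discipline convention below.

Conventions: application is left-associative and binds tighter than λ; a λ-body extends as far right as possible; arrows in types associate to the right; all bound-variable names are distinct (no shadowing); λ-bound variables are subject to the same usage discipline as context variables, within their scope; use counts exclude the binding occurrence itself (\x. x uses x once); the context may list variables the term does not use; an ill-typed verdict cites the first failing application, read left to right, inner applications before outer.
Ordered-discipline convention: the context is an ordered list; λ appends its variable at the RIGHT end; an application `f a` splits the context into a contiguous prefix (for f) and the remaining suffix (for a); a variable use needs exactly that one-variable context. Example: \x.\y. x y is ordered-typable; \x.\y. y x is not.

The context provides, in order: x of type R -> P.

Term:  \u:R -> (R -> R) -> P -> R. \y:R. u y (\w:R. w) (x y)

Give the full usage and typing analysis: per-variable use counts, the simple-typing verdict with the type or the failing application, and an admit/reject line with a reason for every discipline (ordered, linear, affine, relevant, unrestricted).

use counts: x=1; u (λ-bound)=1; y (λ-bound)=2; w (λ-bound)=1
order of uses: u, y, w, x, y
typing: ✓ — (R -> (R -> R) -> P -> R) -> R -> R
ordered ✗ (needs contraction — y ×2)
linear ✗ (needs contraction — y ×2)
affine ✗ (needs contraction — y ×2)
relevant ✓ (x, u, y, w: all used, weakening unneeded)
unrestricted ✓ (typability at (R -> (R -> R) -> P -> R) -> R -> R is all that's needed)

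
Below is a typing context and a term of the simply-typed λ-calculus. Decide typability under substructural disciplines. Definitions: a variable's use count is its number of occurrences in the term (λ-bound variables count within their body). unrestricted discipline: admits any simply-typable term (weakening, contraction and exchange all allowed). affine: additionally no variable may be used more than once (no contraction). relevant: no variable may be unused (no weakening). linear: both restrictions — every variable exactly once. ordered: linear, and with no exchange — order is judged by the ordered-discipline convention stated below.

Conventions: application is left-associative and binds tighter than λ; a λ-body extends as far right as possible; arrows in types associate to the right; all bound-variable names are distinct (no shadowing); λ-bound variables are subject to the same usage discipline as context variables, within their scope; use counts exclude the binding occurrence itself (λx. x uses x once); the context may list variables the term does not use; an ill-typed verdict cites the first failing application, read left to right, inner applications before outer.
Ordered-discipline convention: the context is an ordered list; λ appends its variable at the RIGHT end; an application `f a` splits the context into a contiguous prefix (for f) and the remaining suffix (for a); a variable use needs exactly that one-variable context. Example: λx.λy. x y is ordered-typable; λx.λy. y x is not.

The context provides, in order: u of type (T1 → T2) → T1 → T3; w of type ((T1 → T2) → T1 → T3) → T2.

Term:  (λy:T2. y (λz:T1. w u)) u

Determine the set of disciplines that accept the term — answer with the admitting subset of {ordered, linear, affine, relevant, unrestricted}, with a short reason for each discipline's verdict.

accepted by: none
counts: u=2; w=1; y (λ-bound)=1; z (λ-bound)=0
left-to-right use order: y, w, u, u
typing: ill-typed: applying a non-function (T2)
ordered: ✗ — the type mismatch rejects it
linear: ✗ — not simply typable
affine: ✗ — fails simple typing
relevant: ✗ — a type mismatch blocks all five
unrestricted: ✗ — the type mismatch rejects it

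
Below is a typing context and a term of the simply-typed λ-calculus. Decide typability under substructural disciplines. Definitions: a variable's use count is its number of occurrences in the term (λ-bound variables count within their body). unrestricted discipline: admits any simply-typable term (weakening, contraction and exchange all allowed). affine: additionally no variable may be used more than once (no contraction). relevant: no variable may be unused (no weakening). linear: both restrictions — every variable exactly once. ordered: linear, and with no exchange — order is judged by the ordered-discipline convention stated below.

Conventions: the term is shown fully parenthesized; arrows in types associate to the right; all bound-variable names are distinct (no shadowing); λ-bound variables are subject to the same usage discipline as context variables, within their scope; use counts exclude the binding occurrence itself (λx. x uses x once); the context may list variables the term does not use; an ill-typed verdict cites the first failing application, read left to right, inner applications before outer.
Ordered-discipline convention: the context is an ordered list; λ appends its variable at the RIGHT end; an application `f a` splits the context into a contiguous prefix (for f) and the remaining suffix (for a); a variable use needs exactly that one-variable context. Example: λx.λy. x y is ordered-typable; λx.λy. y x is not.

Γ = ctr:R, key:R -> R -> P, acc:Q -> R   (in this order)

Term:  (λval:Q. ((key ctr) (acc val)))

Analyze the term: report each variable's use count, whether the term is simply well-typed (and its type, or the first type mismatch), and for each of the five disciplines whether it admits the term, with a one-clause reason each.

variable uses: ctr ×1; key ×1; acc ×1; val (λ-bound) ×1
order of uses: key, ctr, acc, val
typing: ✓ — Q -> P
ordered: ✗, no contiguous prefix/suffix split fits key, ctr, acc, val
linear: ✓, single use per variable (ctr, key, acc, val)
affine: ✓, none of ctr, key, acc, val used more than once
relevant: ✓, none of ctr, key, acc, val goes unused
unrestricted: ✓, type-checks (Q -> P) and nothing is barred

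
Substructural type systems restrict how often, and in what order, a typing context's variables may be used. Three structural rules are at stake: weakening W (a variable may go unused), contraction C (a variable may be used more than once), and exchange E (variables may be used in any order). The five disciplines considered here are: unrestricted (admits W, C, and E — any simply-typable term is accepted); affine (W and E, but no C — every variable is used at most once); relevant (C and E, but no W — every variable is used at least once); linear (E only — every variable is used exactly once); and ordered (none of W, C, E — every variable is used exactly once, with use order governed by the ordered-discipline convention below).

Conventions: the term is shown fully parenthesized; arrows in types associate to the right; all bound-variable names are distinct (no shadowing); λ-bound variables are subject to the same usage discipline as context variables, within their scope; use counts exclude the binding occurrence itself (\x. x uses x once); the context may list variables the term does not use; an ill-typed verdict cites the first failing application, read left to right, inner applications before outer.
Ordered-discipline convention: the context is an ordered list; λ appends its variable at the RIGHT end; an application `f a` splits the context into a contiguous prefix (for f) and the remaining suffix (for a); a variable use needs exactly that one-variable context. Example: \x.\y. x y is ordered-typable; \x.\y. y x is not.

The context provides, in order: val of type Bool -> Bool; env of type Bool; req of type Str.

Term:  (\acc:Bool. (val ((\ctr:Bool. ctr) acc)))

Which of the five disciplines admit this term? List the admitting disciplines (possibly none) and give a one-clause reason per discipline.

admitting disciplines: affine, unrestricted
variable uses: val ×1, env ×0, req ×0, acc (λ-bound) ×1, ctr (λ-bound) ×1
order of uses: val, ctr, acc
typing: well-typed — term : Bool -> Bool
ordered: ✗, needs weakening: env, req unused
linear: ✗, needs weakening: env, req unused
affine: ✓, none of val, env, req, acc, ctr used more than once
relevant: ✗, needs weakening: env, req unused
unrestricted: ✓, typability at Bool -> Bool is all that's needed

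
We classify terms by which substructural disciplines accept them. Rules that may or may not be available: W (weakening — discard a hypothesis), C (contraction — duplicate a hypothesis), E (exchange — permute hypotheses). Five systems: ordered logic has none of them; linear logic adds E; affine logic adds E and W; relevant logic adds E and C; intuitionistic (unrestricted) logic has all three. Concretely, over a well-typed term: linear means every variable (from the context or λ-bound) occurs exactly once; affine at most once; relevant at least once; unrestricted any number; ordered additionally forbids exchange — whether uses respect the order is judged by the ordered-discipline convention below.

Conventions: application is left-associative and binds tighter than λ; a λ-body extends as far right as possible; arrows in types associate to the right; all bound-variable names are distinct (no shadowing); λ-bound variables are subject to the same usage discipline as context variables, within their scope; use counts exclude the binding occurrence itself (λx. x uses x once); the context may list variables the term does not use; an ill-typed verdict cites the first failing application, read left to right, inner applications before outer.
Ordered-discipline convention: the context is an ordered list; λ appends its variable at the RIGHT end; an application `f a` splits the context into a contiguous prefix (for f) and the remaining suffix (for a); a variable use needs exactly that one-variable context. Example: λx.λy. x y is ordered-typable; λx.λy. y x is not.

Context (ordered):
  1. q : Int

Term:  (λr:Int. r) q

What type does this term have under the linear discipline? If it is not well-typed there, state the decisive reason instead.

term : Int
counts: q ×1, r (bound) ×1
use order (left to right): r, q
typing: the term checks, with type Int
all disciplines: ordered ✓ · linear ✓ · affine ✓ · relevant ✓ · unrestricted ✓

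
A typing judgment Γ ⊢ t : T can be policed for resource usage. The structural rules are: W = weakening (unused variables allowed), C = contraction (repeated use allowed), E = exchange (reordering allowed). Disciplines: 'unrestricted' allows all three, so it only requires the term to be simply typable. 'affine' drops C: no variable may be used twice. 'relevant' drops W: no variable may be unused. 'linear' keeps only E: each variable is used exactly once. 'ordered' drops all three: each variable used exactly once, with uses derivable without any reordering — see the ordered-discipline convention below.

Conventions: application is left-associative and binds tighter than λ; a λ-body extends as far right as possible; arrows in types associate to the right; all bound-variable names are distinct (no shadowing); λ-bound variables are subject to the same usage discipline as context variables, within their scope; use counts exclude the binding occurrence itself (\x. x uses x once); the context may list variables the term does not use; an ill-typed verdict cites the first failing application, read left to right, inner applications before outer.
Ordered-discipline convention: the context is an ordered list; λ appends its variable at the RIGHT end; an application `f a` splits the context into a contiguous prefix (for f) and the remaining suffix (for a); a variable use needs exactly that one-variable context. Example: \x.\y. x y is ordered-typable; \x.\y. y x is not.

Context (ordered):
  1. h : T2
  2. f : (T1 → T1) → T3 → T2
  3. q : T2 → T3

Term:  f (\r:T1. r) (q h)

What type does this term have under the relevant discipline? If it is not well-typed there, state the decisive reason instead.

term : T2
usage: h ×1, f ×1, q ×1, r (bound) ×1
uses in reading order: f, r, q, h
typing: the term checks, with type T2
all disciplines: ordered ✗; linear ✓; affine ✓; relevant ✓; unrestricted ✓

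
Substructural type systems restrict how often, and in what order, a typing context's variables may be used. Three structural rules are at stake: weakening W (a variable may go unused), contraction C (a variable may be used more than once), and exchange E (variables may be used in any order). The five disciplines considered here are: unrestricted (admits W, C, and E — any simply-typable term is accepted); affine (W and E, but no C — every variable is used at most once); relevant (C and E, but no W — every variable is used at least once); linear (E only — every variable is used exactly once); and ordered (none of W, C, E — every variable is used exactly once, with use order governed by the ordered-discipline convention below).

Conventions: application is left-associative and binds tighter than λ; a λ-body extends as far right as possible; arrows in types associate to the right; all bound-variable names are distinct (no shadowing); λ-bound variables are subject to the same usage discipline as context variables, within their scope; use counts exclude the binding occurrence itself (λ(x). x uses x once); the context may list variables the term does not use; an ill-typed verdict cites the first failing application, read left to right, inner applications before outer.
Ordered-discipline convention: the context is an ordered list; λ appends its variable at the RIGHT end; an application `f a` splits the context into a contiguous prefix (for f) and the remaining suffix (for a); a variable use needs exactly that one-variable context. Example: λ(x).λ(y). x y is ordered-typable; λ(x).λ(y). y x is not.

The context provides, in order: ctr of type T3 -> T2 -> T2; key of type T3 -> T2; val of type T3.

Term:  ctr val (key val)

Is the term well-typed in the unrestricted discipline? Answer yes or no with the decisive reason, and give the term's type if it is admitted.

yes — well-typed at T2; no restrictions here; term : T2
usage: ctr=1; key=1; val=2
uses in reading order: ctr, val, key, val
typing: the term checks, with type T2
across the five disciplines: ordered ✗ | linear ✗ | affine ✗ | relevant ✓ | unrestricted ✓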